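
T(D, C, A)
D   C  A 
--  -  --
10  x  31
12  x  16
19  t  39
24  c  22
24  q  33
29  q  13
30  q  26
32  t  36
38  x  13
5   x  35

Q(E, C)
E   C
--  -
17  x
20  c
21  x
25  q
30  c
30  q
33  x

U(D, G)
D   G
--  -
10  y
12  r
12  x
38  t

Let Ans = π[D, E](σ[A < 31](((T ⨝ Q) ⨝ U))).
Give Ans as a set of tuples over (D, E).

Natural join on C: {(10, x, 31, 17), (10, x, 31, 21), (10, x, 31, 33), (12, x, 16, 17), (12, x, 16, 21), (12, x, 16, 33), (24, c, 22, 20), (24, c, 22, 30), (24, q, 33, 25), (24, q, 33, 30), (29, q, 13, 25), (29, q, 13, 30), (30, q, 26, 25), (30, q, 26, 30), (38, x, 13, 17), (38, x, 13, 21), (38, x, 13, 33), (5, x, 35, 17), (5, x, 35, 21), (5, x, 35, 33)}
Natural join on D: {(10, x, 31, 17, y), (10, x, 31, 21, y), (10, x, 31, 33, y), (12, x, 16, 17, r), (12, x, 16, 17, x), (12, x, 16, 21, r), (12, x, 16, 21, x), (12, x, 16, 33, r), (12, x, 16, 33, x), (38, x, 13, 17, t), (38, x, 13, 21, t), (38, x, 13, 33, t)}
Apply σ_{A < 31}; surviving tuples: {(12, x, 16, 17, r), (12, x, 16, 17, x), (12, x, 16, 21, r), (12, x, 16, 21, x), (12, x, 16, 33, r), (12, x, 16, 33, x), (38, x, 13, 17, t), (38, x, 13, 21, t), (38, x, 13, 33, t)}
Keep only column(s) D, E (3 duplicate(s) eliminated): {(12, 17), (12, 21), (12, 33), (38, 17), (38, 21), (38, 33)}

{(12, 17), (12, 21), (12, 33), (38, 17), (38, 21), (38, 33)}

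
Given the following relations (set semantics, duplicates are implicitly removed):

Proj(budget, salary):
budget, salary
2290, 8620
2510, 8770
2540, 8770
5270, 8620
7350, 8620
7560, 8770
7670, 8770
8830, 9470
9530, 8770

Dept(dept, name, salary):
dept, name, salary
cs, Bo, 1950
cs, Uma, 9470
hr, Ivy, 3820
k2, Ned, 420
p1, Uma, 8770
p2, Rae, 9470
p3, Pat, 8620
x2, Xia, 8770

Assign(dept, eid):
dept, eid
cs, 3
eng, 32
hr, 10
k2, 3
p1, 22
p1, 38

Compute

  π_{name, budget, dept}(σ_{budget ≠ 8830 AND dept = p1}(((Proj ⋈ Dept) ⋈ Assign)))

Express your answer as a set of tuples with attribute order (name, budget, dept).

Proj ⋈ Dept (natural join on salary): {(2290, 8620, p3, Pat), (2510, 8770, p1, Uma), (2510, 8770, x2, Xia), (2540, 8770, p1, Uma), (2540, 8770, x2, Xia), (5270, 8620, p3, Pat), (7350, 8620, p3, Pat), (7560, 8770, p1, Uma), (7560, 8770, x2, Xia), (7670, 8770, p1, Uma), (7670, 8770, x2, Xia), (8830, 9470, cs, Uma), (8830, 9470, p2, Rae), (9530, 8770, p1, Uma), (9530, 8770, x2, Xia)}
(Proj ⋈ Dept) ⋈ Assign (natural join on dept): {(2510, 8770, p1, Uma, 22), (2510, 8770, p1, Uma, 38), (2540, 8770, p1, Uma, 22), (2540, 8770, p1, Uma, 38), (7560, 8770, p1, Uma, 22), (7560, 8770, p1, Uma, 38), (7670, 8770, p1, Uma, 22), (7670, 8770, p1, Uma, 38), (8830, 9470, cs, Uma, 3), (9530, 8770, p1, Uma, 22), (9530, 8770, p1, Uma, 38)}
σ[budget ≠ 8830 AND dept = p1]: keep tuples satisfying budget ≠ 8830 AND dept = p1 → {(2510, 8770, p1, Uma, 22), (2510, 8770, p1, Uma, 38), (2540, 8770, p1, Uma, 22), (2540, 8770, p1, Uma, 38), (7560, 8770, p1, Uma, 22), (7560, 8770, p1, Uma, 38), (7670, 8770, p1, Uma, 22), (7670, 8770, p1, Uma, 38), (9530, 8770, p1, Uma, 22), (9530, 8770, p1, Uma, 38)}
π_{name, budget, dept} gives {(Uma, 2510, p1), (Uma, 2540, p1), (Uma, 7560, p1), (Uma, 7670, p1), (Uma, 9530, p1)} (5 duplicate(s) eliminated).

{(Uma, 2510, p1), (Uma, 2540, p1), (Uma, 7560, p1), (Uma, 7670, p1), (Uma, 9530, p1)}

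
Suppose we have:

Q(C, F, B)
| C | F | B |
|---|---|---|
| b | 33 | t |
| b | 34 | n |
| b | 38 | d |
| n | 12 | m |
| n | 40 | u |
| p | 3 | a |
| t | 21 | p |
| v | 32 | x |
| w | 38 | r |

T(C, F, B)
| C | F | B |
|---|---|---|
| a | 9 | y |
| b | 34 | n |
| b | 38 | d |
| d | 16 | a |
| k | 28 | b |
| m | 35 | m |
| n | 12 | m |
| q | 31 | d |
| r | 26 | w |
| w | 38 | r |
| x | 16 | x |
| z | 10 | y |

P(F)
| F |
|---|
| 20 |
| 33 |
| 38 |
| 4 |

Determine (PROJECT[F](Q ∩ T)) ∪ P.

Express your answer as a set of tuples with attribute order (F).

Intersection: {(b, 33, t), (b, 34, n), (b, 38, d), (n, 12, m), (n, 40, u), (p, 3, a), (t, 21, p), (v, 32, x), (w, 38, r)} with {(a, 9, y), (b, 34, n), (b, 38, d), (d, 16, a), (k, 28, b), (m, 35, m), (n, 12, m), (q, 31, d), (r, 26, w), (w, 38, r), (x, 16, x), (z, 10, y)} → {(b, 34, n), (b, 38, d), (n, 12, m), (w, 38, r)}
π[F]: project onto (F) (1 duplicate(s) eliminated) → {12, 34, 38}
Union: {12, 34, 38} with {20, 33, 38, 4} → {12, 20, 33, 34, 38, 4}

{12, 20, 33, 34, 38, 4}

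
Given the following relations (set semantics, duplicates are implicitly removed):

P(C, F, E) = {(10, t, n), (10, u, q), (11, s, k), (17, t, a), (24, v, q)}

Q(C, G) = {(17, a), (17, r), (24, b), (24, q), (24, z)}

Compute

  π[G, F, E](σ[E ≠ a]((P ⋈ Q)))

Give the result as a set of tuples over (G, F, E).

{(b, v, q), (q, v, q), (z, v, q)}

Natural join on C: {(17, t, a, a), (17, t, a, r), (24, v, q, b), (24, v, q, q), (24, v, q, z)}
σ[E ≠ a]: keep tuples satisfying E ≠ a → {(24, v, q, b), (24, v, q, q), (24, v, q, z)}
Projecting to G, F, E: {(b, v, q), (q, v, q), (z, v, q)}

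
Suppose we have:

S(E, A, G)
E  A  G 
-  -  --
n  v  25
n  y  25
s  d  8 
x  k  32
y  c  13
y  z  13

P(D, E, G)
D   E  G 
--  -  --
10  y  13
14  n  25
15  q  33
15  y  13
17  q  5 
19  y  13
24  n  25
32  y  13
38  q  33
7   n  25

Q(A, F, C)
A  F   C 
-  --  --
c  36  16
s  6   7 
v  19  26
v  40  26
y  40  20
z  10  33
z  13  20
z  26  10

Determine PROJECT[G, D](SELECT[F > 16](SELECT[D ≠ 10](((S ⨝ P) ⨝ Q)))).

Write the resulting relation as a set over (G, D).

{(13, 15), (13, 19), (13, 32), (25, 14), (25, 24), (25, 7)}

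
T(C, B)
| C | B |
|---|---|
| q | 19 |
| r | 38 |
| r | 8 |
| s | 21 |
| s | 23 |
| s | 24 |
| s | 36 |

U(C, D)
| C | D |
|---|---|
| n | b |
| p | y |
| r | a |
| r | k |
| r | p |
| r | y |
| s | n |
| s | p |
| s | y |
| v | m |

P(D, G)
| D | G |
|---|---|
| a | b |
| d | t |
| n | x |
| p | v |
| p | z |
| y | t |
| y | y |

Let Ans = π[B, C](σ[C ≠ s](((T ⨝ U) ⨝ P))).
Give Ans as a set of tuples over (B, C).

Joining T and U on C yields {(r, 38, a), (r, 38, k), (r, 38, p), (r, 38, y), (r, 8, a), (r, 8, k), (r, 8, p), (r, 8, y), (s, 21, n), (s, 21, p), (s, 21, y), (s, 23, n), (s, 23, p), (s, 23, y), (s, 24, n), (s, 24, p), (s, 24, y), (s, 36, n), (s, 36, p), (s, 36, y)}.
Joining (T ⨝ U) and P on D yields {(r, 38, a, b), (r, 38, p, v), (r, 38, p, z), (r, 38, y, t), (r, 38, y, y), (r, 8, a, b), (r, 8, p, v), (r, 8, p, z), (r, 8, y, t), (r, 8, y, y), (s, 21, n, x), (s, 21, p, v), (s, 21, p, z), (s, 21, y, t), (s, 21, y, y), (s, 23, n, x), (s, 23, p, v), (s, 23, p, z), (s, 23, y, t), (s, 23, y, y), (s, 24, n, x), (s, 24, p, v), (s, 24, p, z), (s, 24, y, t), (s, 24, y, y), (s, 36, n, x), (s, 36, p, v), (s, 36, p, z), (s, 36, y, t), (s, 36, y, y)}.
σ[C ≠ s]: keep tuples satisfying C ≠ s → {(r, 38, a, b), (r, 38, p, v), (r, 38, p, z), (r, 38, y, t), (r, 38, y, y), (r, 8, a, b), (r, 8, p, v), (r, 8, p, z), (r, 8, y, t), (r, 8, y, y)}
π_{B, C} gives {(38, r), (8, r)} (8 duplicate(s) eliminated).

{(38, r), (8, r)}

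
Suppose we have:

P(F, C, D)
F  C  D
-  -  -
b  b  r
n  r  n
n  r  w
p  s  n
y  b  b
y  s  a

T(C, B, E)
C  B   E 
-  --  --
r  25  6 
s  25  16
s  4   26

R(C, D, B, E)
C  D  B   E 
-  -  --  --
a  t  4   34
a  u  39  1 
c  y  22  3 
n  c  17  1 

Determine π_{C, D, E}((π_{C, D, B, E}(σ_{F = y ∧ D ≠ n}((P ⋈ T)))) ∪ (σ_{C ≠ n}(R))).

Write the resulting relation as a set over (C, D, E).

P ⋈ T (natural join on C): {(n, r, n, 25, 6), (n, r, w, 25, 6), (p, s, n, 25, 16), (p, s, n, 4, 26), (y, s, a, 25, 16), (y, s, a, 4, 26)}
Apply σ_{F = y ∧ D ≠ n}; surviving tuples: {(y, s, a, 25, 16), (y, s, a, 4, 26)}
π_{C, D, B, E} gives {(s, a, 25, 16), (s, a, 4, 26)}.
Apply σ_{C ≠ n}; surviving tuples: {(a, t, 4, 34), (a, u, 39, 1), (c, y, 22, 3)}
Union: {(s, a, 25, 16), (s, a, 4, 26)} with {(a, t, 4, 34), (a, u, 39, 1), (c, y, 22, 3)} → {(a, t, 4, 34), (a, u, 39, 1), (c, y, 22, 3), (s, a, 25, 16), (s, a, 4, 26)}
π_{C, D, E} gives {(a, t, 34), (a, u, 1), (c, y, 3), (s, a, 16), (s, a, 26)}.

{(a, t, 34), (a, u, 1), (c, y, 3), (s, a, 16), (s, a, 26)}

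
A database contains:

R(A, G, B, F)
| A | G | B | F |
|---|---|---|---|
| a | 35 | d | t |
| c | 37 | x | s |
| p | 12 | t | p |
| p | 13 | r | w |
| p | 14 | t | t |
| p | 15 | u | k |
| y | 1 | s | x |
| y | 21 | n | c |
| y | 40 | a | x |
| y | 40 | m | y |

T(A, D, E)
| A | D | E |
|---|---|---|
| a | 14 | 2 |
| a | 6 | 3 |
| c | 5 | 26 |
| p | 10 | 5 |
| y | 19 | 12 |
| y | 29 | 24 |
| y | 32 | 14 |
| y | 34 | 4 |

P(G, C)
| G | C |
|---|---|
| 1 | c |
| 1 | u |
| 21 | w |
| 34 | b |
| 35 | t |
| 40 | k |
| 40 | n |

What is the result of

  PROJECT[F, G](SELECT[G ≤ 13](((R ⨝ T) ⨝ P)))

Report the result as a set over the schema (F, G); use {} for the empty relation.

Joining R and T on A yields {(a, 35, d, t, 14, 2), (a, 35, d, t, 6, 3), (c, 37, x, s, 5, 26), (p, 12, t, p, 10, 5), (p, 13, r, w, 10, 5), (p, 14, t, t, 10, 5), (p, 15, u, k, 10, 5), (y, 1, s, x, 19, 12), (y, 1, s, x, 29, 24), (y, 1, s, x, 32, 14), (y, 1, s, x, 34, 4), (y, 21, n, c, 19, 12), (y, 21, n, c, 29, 24), (y, 21, n, c, 32, 14), (y, 21, n, c, 34, 4), (y, 40, a, x, 19, 12), (y, 40, a, x, 29, 24), (y, 40, a, x, 32, 14), (y, 40, a, x, 34, 4), (y, 40, m, y, 19, 12), (y, 40, m, y, 29, 24), (y, 40, m, y, 32, 14), (y, 40, m, y, 34, 4)}.
Joining (R ⨝ T) and P on G yields {(a, 35, d, t, 14, 2, t), (a, 35, d, t, 6, 3, t), (y, 1, s, x, 19, 12, c), (y, 1, s, x, 19, 12, u), (y, 1, s, x, 29, 24, c), (y, 1, s, x, 29, 24, u), (y, 1, s, x, 32, 14, c), (y, 1, s, x, 32, 14, u), (y, 1, s, x, 34, 4, c), (y, 1, s, x, 34, 4, u), (y, 21, n, c, 19, 12, w), (y, 21, n, c, 29, 24, w), (y, 21, n, c, 32, 14, w), (y, 21, n, c, 34, 4, w), (y, 40, a, x, 19, 12, k), (y, 40, a, x, 19, 12, n), (y, 40, a, x, 29, 24, k), (y, 40, a, x, 29, 24, n), (y, 40, a, x, 32, 14, k), (y, 40, a, x, 32, 14, n), (y, 40, a, x, 34, 4, k), (y, 40, a, x, 34, 4, n), (y, 40, m, y, 19, 12, k), (y, 40, m, y, 19, 12, n), (y, 40, m, y, 29, 24, k), (y, 40, m, y, 29, 24, n), (y, 40, m, y, 32, 14, k), (y, 40, m, y, 32, 14, n), (y, 40, m, y, 34, 4, k), (y, 40, m, y, 34, 4, n)}.
σ[G ≤ 13]: keep tuples satisfying G ≤ 13 → {(y, 1, s, x, 19, 12, c), (y, 1, s, x, 19, 12, u), (y, 1, s, x, 29, 24, c), (y, 1, s, x, 29, 24, u), (y, 1, s, x, 32, 14, c), (y, 1, s, x, 32, 14, u), (y, 1, s, x, 34, 4, c), (y, 1, s, x, 34, 4, u)}
Projecting to F, G (7 duplicate(s) eliminated): {(x, 1)}

{(x, 1)}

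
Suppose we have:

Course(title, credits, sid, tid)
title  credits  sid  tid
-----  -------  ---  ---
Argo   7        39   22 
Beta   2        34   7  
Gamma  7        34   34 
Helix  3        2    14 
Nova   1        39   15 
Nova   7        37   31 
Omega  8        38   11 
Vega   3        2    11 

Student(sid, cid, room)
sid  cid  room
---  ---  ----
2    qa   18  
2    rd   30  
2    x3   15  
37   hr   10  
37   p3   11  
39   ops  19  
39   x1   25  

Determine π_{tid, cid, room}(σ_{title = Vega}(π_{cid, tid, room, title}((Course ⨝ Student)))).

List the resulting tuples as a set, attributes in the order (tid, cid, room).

{(11, qa, 18), (11, rd, 30), (11, x3, 15)}

Joining Course and Student on sid yields {(Argo, 7, 39, 22, ops, 19), (Argo, 7, 39, 22, x1, 25), (Helix, 3, 2, 14, qa, 18), (Helix, 3, 2, 14, rd, 30), (Helix, 3, 2, 14, x3, 15), (Nova, 1, 39, 15, ops, 19), (Nova, 1, 39, 15, x1, 25), (Nova, 7, 37, 31, hr, 10), (Nova, 7, 37, 31, p3, 11), (Vega, 3, 2, 11, qa, 18), (Vega, 3, 2, 11, rd, 30), (Vega, 3, 2, 11, x3, 15)}.
π[cid, tid, room, title]: project onto (cid, tid, room, title) → {(hr, 31, 10, Nova), (ops, 15, 19, Nova), (ops, 22, 19, Argo), (p3, 31, 11, Nova), (qa, 11, 18, Vega), (qa, 14, 18, Helix), (rd, 11, 30, Vega), (rd, 14, 30, Helix), (x1, 15, 25, Nova), (x1, 22, 25, Argo), (x3, 11, 15, Vega), (x3, 14, 15, Helix)}
Apply σ_{title = Vega}; surviving tuples: {(qa, 11, 18, Vega), (rd, 11, 30, Vega), (x3, 11, 15, Vega)}
π[tid, cid, room]: project onto (tid, cid, room) → {(11, qa, 18), (11, rd, 30), (11, x3, 15)}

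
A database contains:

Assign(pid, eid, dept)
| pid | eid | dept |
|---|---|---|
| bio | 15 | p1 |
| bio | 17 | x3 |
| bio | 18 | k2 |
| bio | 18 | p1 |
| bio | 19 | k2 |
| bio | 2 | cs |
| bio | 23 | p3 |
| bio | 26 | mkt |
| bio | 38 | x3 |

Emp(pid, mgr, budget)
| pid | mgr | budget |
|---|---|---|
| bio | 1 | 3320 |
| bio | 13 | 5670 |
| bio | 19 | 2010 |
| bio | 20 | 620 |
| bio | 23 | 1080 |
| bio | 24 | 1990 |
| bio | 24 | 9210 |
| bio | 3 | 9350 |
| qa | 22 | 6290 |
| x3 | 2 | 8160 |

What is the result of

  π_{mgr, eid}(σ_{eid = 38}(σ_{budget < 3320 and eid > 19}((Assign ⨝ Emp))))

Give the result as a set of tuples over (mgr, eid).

{(19, 38), (20, 38), (23, 38), (24, 38)}

Natural join on pid: {(bio, 15, p1, 1, 3320), (bio, 15, p1, 13, 5670), (bio, 15, p1, 19, 2010), (bio, 15, p1, 20, 620), (bio, 15, p1, 23, 1080), (bio, 15, p1, 24, 1990), (bio, 15, p1, 24, 9210), (bio, 15, p1, 3, 9350), (bio, 17, x3, 1, 3320), (bio, 17, x3, 13, 5670), (bio, 17, x3, 19, 2010), (bio, 17, x3, 20, 620), (bio, 17, x3, 23, 1080), (bio, 17, x3, 24, 1990), (bio, 17, x3, 24, 9210), (bio, 17, x3, 3, 9350), (bio, 18, k2, 1, 3320), (bio, 18, k2, 13, 5670), (bio, 18, k2, 19, 2010), (bio, 18, k2, 20, 620), (bio, 18, k2, 23, 1080), (bio, 18, k2, 24, 1990), (bio, 18, k2, 24, 9210), (bio, 18, k2, 3, 9350), (bio, 18, p1, 1, 3320), (bio, 18, p1, 13, 5670), (bio, 18, p1, 19, 2010), (bio, 18, p1, 20, 620), (bio, 18, p1, 23, 1080), (bio, 18, p1, 24, 1990), (bio, 18, p1, 24, 9210), (bio, 18, p1, 3, 9350), (bio, 19, k2, 1, 3320), (bio, 19, k2, 13, 5670), (bio, 19, k2, 19, 2010), (bio, 19, k2, 20, 620), (bio, 19, k2, 23, 1080), (bio, 19, k2, 24, 1990), (bio, 19, k2, 24, 9210), (bio, 19, k2, 3, 9350), (bio, 2, cs, 1, 3320), (bio, 2, cs, 13, 5670), (bio, 2, cs, 19, 2010), (bio, 2, cs, 20, 620), (bio, 2, cs, 23, 1080), (bio, 2, cs, 24, 1990), (bio, 2, cs, 24, 9210), (bio, 2, cs, 3, 9350), (bio, 23, p3, 1, 3320), (bio, 23, p3, 13, 5670), (bio, 23, p3, 19, 2010), (bio, 23, p3, 20, 620), (bio, 23, p3, 23, 1080), (bio, 23, p3, 24, 1990), (bio, 23, p3, 24, 9210), (bio, 23, p3, 3, 9350), (bio, 26, mkt, 1, 3320), (bio, 26, mkt, 13, 5670), (bio, 26, mkt, 19, 2010), (bio, 26, mkt, 20, 620), (bio, 26, mkt, 23, 1080), (bio, 26, mkt, 24, 1990), (bio, 26, mkt, 24, 9210), (bio, 26, mkt, 3, 9350), (bio, 38, x3, 1, 3320), (bio, 38, x3, 13, 5670), (bio, 38, x3, 19, 2010), (bio, 38, x3, 20, 620), (bio, 38, x3, 23, 1080), (bio, 38, x3, 24, 1990), (bio, 38, x3, 24, 9210), (bio, 38, x3, 3, 9350)}
Selection budget < 3320 and eid > 19: {(bio, 23, p3, 19, 2010), (bio, 23, p3, 20, 620), (bio, 23, p3, 23, 1080), (bio, 23, p3, 24, 1990), (bio, 26, mkt, 19, 2010), (bio, 26, mkt, 20, 620), (bio, 26, mkt, 23, 1080), (bio, 26, mkt, 24, 1990), (bio, 38, x3, 19, 2010), (bio, 38, x3, 20, 620), (bio, 38, x3, 23, 1080), (bio, 38, x3, 24, 1990)}
Selection eid = 38: {(bio, 38, x3, 19, 2010), (bio, 38, x3, 20, 620), (bio, 38, x3, 23, 1080), (bio, 38, x3, 24, 1990)}
π_{mgr, eid} gives {(19, 38), (20, 38), (23, 38), (24, 38)}.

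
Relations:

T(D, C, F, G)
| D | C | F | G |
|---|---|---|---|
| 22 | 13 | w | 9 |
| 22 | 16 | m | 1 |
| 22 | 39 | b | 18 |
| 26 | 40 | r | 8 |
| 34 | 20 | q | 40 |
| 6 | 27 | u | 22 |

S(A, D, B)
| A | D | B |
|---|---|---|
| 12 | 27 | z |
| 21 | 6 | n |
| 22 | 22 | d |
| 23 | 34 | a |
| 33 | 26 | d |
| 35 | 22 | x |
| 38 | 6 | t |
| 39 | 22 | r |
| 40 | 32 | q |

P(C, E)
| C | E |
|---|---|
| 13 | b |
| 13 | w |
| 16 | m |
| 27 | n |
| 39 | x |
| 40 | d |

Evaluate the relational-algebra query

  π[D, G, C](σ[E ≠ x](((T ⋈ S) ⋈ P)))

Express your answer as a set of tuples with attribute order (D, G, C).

{(22, 1, 16), (22, 9, 13), (26, 8, 40), (6, 22, 27)}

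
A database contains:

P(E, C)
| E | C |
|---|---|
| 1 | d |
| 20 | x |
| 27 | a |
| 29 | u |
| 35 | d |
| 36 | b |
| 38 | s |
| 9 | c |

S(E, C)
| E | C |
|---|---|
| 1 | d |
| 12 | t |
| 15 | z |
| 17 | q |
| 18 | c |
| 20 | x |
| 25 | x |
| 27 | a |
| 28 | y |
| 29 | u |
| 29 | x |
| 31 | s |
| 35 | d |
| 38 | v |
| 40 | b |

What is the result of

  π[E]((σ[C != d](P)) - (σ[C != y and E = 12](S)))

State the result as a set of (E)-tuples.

Selection C != d: {(20, x), (27, a), (29, u), (36, b), (38, s), (9, c)}
Selection C != y and E = 12: {(12, t)}
Set difference of the two operands is {(20, x), (27, a), (29, u), (36, b), (38, s), (9, c)}.
π_{E} gives {20, 27, 29, 36, 38, 9}.

{20, 27, 29, 36, 38, 9}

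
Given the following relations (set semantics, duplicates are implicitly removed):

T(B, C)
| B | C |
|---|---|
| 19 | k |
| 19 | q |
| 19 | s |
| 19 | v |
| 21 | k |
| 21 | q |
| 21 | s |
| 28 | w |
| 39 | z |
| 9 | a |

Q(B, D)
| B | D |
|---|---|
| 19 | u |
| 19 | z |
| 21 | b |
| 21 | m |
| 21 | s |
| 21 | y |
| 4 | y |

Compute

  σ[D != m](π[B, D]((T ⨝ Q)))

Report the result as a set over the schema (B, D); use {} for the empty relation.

{(19, u), (19, z), (21, b), (21, s), (21, y)}

Natural join on B: {(19, k, u), (19, k, z), (19, q, u), (19, q, z), (19, s, u), (19, s, z), (19, v, u), (19, v, z), (21, k, b), (21, k, m), (21, k, s), (21, k, y), (21, q, b), (21, q, m), (21, q, s), (21, q, y), (21, s, b), (21, s, m), (21, s, s), (21, s, y)}
Projecting to B, D (14 duplicate(s) eliminated): {(19, u), (19, z), (21, b), (21, m), (21, s), (21, y)}
Selection D != m: {(19, u), (19, z), (21, b), (21, s), (21, y)}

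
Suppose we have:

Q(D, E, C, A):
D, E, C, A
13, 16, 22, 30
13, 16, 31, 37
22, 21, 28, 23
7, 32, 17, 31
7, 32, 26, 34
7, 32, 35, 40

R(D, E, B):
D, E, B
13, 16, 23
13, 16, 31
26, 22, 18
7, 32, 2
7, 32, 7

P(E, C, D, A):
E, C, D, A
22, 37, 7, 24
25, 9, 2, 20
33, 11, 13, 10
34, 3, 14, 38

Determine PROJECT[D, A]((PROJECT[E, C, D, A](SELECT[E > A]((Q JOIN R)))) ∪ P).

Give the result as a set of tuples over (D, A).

Q ⋈ R (natural join on D, E): {(13, 16, 22, 30, 23), (13, 16, 22, 30, 31), (13, 16, 31, 37, 23), (13, 16, 31, 37, 31), (7, 32, 17, 31, 2), (7, 32, 17, 31, 7), (7, 32, 26, 34, 2), (7, 32, 26, 34, 7), (7, 32, 35, 40, 2), (7, 32, 35, 40, 7)}
σ[E > A]: keep tuples satisfying E > A → {(7, 32, 17, 31, 2), (7, 32, 17, 31, 7)}
Projecting to E, C, D, A (1 duplicate(s) eliminated): {(32, 17, 7, 31)}
Union: {(32, 17, 7, 31)} with {(22, 37, 7, 24), (25, 9, 2, 20), (33, 11, 13, 10), (34, 3, 14, 38)} → {(22, 37, 7, 24), (25, 9, 2, 20), (32, 17, 7, 31), (33, 11, 13, 10), (34, 3, 14, 38)}
Projecting to D, A: {(13, 10), (14, 38), (2, 20), (7, 24), (7, 31)}

{(13, 10), (14, 38), (2, 20), (7, 24), (7, 31)}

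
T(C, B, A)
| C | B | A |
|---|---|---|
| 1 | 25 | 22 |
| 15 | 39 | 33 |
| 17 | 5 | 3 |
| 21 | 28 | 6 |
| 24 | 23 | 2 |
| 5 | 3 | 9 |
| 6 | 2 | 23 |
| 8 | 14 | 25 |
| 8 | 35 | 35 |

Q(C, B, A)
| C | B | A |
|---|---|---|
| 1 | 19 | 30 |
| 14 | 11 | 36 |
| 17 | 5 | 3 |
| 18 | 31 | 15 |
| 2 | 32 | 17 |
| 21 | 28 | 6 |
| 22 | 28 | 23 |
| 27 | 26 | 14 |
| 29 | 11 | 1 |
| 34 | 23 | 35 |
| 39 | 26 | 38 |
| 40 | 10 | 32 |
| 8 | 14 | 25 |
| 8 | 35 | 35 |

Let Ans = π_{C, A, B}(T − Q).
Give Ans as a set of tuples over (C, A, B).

{(1, 22, 25), (15, 33, 39), (24, 2, 23), (5, 9, 3), (6, 23, 2)}

Set difference of the two operands is {(1, 25, 22), (15, 39, 33), (24, 23, 2), (5, 3, 9), (6, 2, 23)}.
Keep only column(s) C, A, B: {(1, 22, 25), (15, 33, 39), (24, 2, 23), (5, 9, 3), (6, 23, 2)}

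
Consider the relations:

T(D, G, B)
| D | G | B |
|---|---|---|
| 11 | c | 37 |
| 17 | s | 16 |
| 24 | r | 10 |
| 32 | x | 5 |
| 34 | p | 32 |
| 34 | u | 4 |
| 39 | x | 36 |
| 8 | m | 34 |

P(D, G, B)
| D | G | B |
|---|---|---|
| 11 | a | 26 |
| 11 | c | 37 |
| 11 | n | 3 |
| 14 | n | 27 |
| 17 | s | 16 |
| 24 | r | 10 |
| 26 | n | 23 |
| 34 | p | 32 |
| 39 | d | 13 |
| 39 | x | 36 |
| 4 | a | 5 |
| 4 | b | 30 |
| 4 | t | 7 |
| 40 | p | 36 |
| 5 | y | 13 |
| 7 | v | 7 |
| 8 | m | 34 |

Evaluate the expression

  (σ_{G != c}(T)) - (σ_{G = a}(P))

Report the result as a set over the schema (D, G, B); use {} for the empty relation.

{(17, s, 16), (24, r, 10), (32, x, 5), (34, p, 32), (34, u, 4), (39, x, 36), (8, m, 34)}

Apply σ_{G != c}; surviving tuples: {(17, s, 16), (24, r, 10), (32, x, 5), (34, p, 32), (34, u, 4), (39, x, 36), (8, m, 34)}
Apply σ_{G = a}; surviving tuples: {(11, a, 26), (4, a, 5)}
Set difference of the two operands is {(17, s, 16), (24, r, 10), (32, x, 5), (34, p, 32), (34, u, 4), (39, x, 36), (8, m, 34)}.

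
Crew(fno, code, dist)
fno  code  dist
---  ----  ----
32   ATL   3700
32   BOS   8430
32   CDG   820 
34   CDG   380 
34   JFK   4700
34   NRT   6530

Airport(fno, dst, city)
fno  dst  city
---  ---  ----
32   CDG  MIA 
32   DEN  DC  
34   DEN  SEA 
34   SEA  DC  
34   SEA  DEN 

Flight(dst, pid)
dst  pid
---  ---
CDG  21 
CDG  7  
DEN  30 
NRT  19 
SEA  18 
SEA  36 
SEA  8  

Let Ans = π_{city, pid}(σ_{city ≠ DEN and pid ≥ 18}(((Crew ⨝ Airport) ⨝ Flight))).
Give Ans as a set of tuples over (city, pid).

{(DC, 18), (DC, 30), (DC, 36), (MIA, 21), (SEA, 30)}

Joining Crew and Airport on fno yields {(32, ATL, 3700, CDG, MIA), (32, ATL, 3700, DEN, DC), (32, BOS, 8430, CDG, MIA), (32, BOS, 8430, DEN, DC), (32, CDG, 820, CDG, MIA), (32, CDG, 820, DEN, DC), (34, CDG, 380, DEN, SEA), (34, CDG, 380, SEA, DC), (34, CDG, 380, SEA, DEN), (34, JFK, 4700, DEN, SEA), (34, JFK, 4700, SEA, DC), (34, JFK, 4700, SEA, DEN), (34, NRT, 6530, DEN, SEA), (34, NRT, 6530, SEA, DC), (34, NRT, 6530, SEA, DEN)}.
Joining (Crew ⨝ Airport) and Flight on dst yields {(32, ATL, 3700, CDG, MIA, 21), (32, ATL, 3700, CDG, MIA, 7), (32, ATL, 3700, DEN, DC, 30), (32, BOS, 8430, CDG, MIA, 21), (32, BOS, 8430, CDG, MIA, 7), (32, BOS, 8430, DEN, DC, 30), (32, CDG, 820, CDG, MIA, 21), (32, CDG, 820, CDG, MIA, 7), (32, CDG, 820, DEN, DC, 30), (34, CDG, 380, DEN, SEA, 30), (34, CDG, 380, SEA, DC, 18), (34, CDG, 380, SEA, DC, 36), (34, CDG, 380, SEA, DC, 8), (34, CDG, 380, SEA, DEN, 18), (34, CDG, 380, SEA, DEN, 36), (34, CDG, 380, SEA, DEN, 8), (34, JFK, 4700, DEN, SEA, 30), (34, JFK, 4700, SEA, DC, 18), (34, JFK, 4700, SEA, DC, 36), (34, JFK, 4700, SEA, DC, 8), (34, JFK, 4700, SEA, DEN, 18), (34, JFK, 4700, SEA, DEN, 36), (34, JFK, 4700, SEA, DEN, 8), (34, NRT, 6530, DEN, SEA, 30), (34, NRT, 6530, SEA, DC, 18), (34, NRT, 6530, SEA, DC, 36), (34, NRT, 6530, SEA, DC, 8), (34, NRT, 6530, SEA, DEN, 18), (34, NRT, 6530, SEA, DEN, 36), (34, NRT, 6530, SEA, DEN, 8)}.
Apply σ_{city ≠ DEN and pid ≥ 18}; surviving tuples: {(32, ATL, 3700, CDG, MIA, 21), (32, ATL, 3700, DEN, DC, 30), (32, BOS, 8430, CDG, MIA, 21), (32, BOS, 8430, DEN, DC, 30), (32, CDG, 820, CDG, MIA, 21), (32, CDG, 820, DEN, DC, 30), (34, CDG, 380, DEN, SEA, 30), (34, CDG, 380, SEA, DC, 18), (34, CDG, 380, SEA, DC, 36), (34, JFK, 4700, DEN, SEA, 30), (34, JFK, 4700, SEA, DC, 18), (34, JFK, 4700, SEA, DC, 36), (34, NRT, 6530, DEN, SEA, 30), (34, NRT, 6530, SEA, DC, 18), (34, NRT, 6530, SEA, DC, 36)}
π_{city, pid} gives {(DC, 18), (DC, 30), (DC, 36), (MIA, 21), (SEA, 30)} (10 duplicate(s) eliminated).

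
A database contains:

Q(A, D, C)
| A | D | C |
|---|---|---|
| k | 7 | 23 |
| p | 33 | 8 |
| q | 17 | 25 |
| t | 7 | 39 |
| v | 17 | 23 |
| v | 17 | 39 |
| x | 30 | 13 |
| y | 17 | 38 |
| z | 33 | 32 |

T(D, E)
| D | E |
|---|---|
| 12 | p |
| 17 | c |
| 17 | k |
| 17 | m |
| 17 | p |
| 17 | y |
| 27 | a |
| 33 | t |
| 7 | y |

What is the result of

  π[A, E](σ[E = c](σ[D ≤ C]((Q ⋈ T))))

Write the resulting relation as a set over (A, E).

{(q, c), (v, c), (y, c)}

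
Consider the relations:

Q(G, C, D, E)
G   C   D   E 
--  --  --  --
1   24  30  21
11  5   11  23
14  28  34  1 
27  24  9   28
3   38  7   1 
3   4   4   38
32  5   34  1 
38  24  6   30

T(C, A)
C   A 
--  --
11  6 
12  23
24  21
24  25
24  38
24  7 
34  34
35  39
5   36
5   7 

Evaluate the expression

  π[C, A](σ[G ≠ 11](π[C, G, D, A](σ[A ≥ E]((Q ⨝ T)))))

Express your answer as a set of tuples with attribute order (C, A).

{(24, 21), (24, 25), (24, 38), (5, 36), (5, 7)}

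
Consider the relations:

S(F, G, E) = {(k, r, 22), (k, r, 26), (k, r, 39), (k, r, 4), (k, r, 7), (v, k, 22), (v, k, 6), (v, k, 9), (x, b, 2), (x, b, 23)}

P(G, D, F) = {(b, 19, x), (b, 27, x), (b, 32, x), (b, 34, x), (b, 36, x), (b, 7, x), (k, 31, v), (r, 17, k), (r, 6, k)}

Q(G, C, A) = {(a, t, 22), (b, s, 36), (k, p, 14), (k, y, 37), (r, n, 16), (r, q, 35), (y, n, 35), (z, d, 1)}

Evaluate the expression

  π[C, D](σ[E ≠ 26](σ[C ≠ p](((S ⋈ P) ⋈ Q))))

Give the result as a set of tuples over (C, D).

S ⋈ P (natural join on F, G): {(k, r, 22, 17), (k, r, 22, 6), (k, r, 26, 17), (k, r, 26, 6), (k, r, 39, 17), (k, r, 39, 6), (k, r, 4, 17), (k, r, 4, 6), (k, r, 7, 17), (k, r, 7, 6), (v, k, 22, 31), (v, k, 6, 31), (v, k, 9, 31), (x, b, 2, 19), (x, b, 2, 27), (x, b, 2, 32), (x, b, 2, 34), (x, b, 2, 36), (x, b, 2, 7), (x, b, 23, 19), (x, b, 23, 27), (x, b, 23, 32), (x, b, 23, 34), (x, b, 23, 36), (x, b, 23, 7)}
(S ⋈ P) ⋈ Q (natural join on G): {(k, r, 22, 17, n, 16), (k, r, 22, 17, q, 35), (k, r, 22, 6, n, 16), (k, r, 22, 6, q, 35), (k, r, 26, 17, n, 16), (k, r, 26, 17, q, 35), (k, r, 26, 6, n, 16), (k, r, 26, 6, q, 35), (k, r, 39, 17, n, 16), (k, r, 39, 17, q, 35), (k, r, 39, 6, n, 16), (k, r, 39, 6, q, 35), (k, r, 4, 17, n, 16), (k, r, 4, 17, q, 35), (k, r, 4, 6, n, 16), (k, r, 4, 6, q, 35), (k, r, 7, 17, n, 16), (k, r, 7, 17, q, 35), (k, r, 7, 6, n, 16), (k, r, 7, 6, q, 35), (v, k, 22, 31, p, 14), (v, k, 22, 31, y, 37), (v, k, 6, 31, p, 14), (v, k, 6, 31, y, 37), (v, k, 9, 31, p, 14), (v, k, 9, 31, y, 37), (x, b, 2, 19, s, 36), (x, b, 2, 27, s, 36), (x, b, 2, 32, s, 36), (x, b, 2, 34, s, 36), (x, b, 2, 36, s, 36), (x, b, 2, 7, s, 36), (x, b, 23, 19, s, 36), (x, b, 23, 27, s, 36), (x, b, 23, 32, s, 36), (x, b, 23, 34, s, 36), (x, b, 23, 36, s, 36), (x, b, 23, 7, s, 36)}
Selection C ≠ p: {(k, r, 22, 17, n, 16), (k, r, 22, 17, q, 35), (k, r, 22, 6, n, 16), (k, r, 22, 6, q, 35), (k, r, 26, 17, n, 16), (k, r, 26, 17, q, 35), (k, r, 26, 6, n, 16), (k, r, 26, 6, q, 35), (k, r, 39, 17, n, 16), (k, r, 39, 17, q, 35), (k, r, 39, 6, n, 16), (k, r, 39, 6, q, 35), (k, r, 4, 17, n, 16), (k, r, 4, 17, q, 35), (k, r, 4, 6, n, 16), (k, r, 4, 6, q, 35), (k, r, 7, 17, n, 16), (k, r, 7, 17, q, 35), (k, r, 7, 6, n, 16), (k, r, 7, 6, q, 35), (v, k, 22, 31, y, 37), (v, k, 6, 31, y, 37), (v, k, 9, 31, y, 37), (x, b, 2, 19, s, 36), (x, b, 2, 27, s, 36), (x, b, 2, 32, s, 36), (x, b, 2, 34, s, 36), (x, b, 2, 36, s, 36), (x, b, 2, 7, s, 36), (x, b, 23, 19, s, 36), (x, b, 23, 27, s, 36), (x, b, 23, 32, s, 36), (x, b, 23, 34, s, 36), (x, b, 23, 36, s, 36), (x, b, 23, 7, s, 36)}
Selection E ≠ 26: {(k, r, 22, 17, n, 16), (k, r, 22, 17, q, 35), (k, r, 22, 6, n, 16), (k, r, 22, 6, q, 35), (k, r, 39, 17, n, 16), (k, r, 39, 17, q, 35), (k, r, 39, 6, n, 16), (k, r, 39, 6, q, 35), (k, r, 4, 17, n, 16), (k, r, 4, 17, q, 35), (k, r, 4, 6, n, 16), (k, r, 4, 6, q, 35), (k, r, 7, 17, n, 16), (k, r, 7, 17, q, 35), (k, r, 7, 6, n, 16), (k, r, 7, 6, q, 35), (v, k, 22, 31, y, 37), (v, k, 6, 31, y, 37), (v, k, 9, 31, y, 37), (x, b, 2, 19, s, 36), (x, b, 2, 27, s, 36), (x, b, 2, 32, s, 36), (x, b, 2, 34, s, 36), (x, b, 2, 36, s, 36), (x, b, 2, 7, s, 36), (x, b, 23, 19, s, 36), (x, b, 23, 27, s, 36), (x, b, 23, 32, s, 36), (x, b, 23, 34, s, 36), (x, b, 23, 36, s, 36), (x, b, 23, 7, s, 36)}
π_{C, D} gives {(n, 17), (n, 6), (q, 17), (q, 6), (s, 19), (s, 27), (s, 32), (s, 34), (s, 36), (s, 7), (y, 31)} (20 duplicate(s) eliminated).

{(n, 17), (n, 6), (q, 17), (q, 6), (s, 19), (s, 27), (s, 32), (s, 34), (s, 36), (s, 7), (y, 31)}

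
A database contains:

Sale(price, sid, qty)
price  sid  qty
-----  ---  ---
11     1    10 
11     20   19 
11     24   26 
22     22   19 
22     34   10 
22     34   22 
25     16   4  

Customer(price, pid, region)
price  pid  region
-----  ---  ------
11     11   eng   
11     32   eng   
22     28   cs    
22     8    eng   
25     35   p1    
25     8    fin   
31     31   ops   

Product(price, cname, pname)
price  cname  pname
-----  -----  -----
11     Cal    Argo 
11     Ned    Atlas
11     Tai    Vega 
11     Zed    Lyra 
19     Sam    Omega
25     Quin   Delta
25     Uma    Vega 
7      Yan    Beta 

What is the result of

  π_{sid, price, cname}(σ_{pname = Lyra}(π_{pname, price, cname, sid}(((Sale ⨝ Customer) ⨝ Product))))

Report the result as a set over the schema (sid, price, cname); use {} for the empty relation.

Natural join on price: {(11, 1, 10, 11, eng), (11, 1, 10, 32, eng), (11, 20, 19, 11, eng), (11, 20, 19, 32, eng), (11, 24, 26, 11, eng), (11, 24, 26, 32, eng), (22, 22, 19, 28, cs), (22, 22, 19, 8, eng), (22, 34, 10, 28, cs), (22, 34, 10, 8, eng), (22, 34, 22, 28, cs), (22, 34, 22, 8, eng), (25, 16, 4, 35, p1), (25, 16, 4, 8, fin)}
Natural join on price: {(11, 1, 10, 11, eng, Cal, Argo), (11, 1, 10, 11, eng, Ned, Atlas), (11, 1, 10, 11, eng, Tai, Vega), (11, 1, 10, 11, eng, Zed, Lyra), (11, 1, 10, 32, eng, Cal, Argo), (11, 1, 10, 32, eng, Ned, Atlas), (11, 1, 10, 32, eng, Tai, Vega), (11, 1, 10, 32, eng, Zed, Lyra), (11, 20, 19, 11, eng, Cal, Argo), (11, 20, 19, 11, eng, Ned, Atlas), (11, 20, 19, 11, eng, Tai, Vega), (11, 20, 19, 11, eng, Zed, Lyra), (11, 20, 19, 32, eng, Cal, Argo), (11, 20, 19, 32, eng, Ned, Atlas), (11, 20, 19, 32, eng, Tai, Vega), (11, 20, 19, 32, eng, Zed, Lyra), (11, 24, 26, 11, eng, Cal, Argo), (11, 24, 26, 11, eng, Ned, Atlas), (11, 24, 26, 11, eng, Tai, Vega), (11, 24, 26, 11, eng, Zed, Lyra), (11, 24, 26, 32, eng, Cal, Argo), (11, 24, 26, 32, eng, Ned, Atlas), (11, 24, 26, 32, eng, Tai, Vega), (11, 24, 26, 32, eng, Zed, Lyra), (25, 16, 4, 35, p1, Quin, Delta), (25, 16, 4, 35, p1, Uma, Vega), (25, 16, 4, 8, fin, Quin, Delta), (25, 16, 4, 8, fin, Uma, Vega)}
π_{pname, price, cname, sid} gives {(Argo, 11, Cal, 1), (Argo, 11, Cal, 20), (Argo, 11, Cal, 24), (Atlas, 11, Ned, 1), (Atlas, 11, Ned, 20), (Atlas, 11, Ned, 24), (Delta, 25, Quin, 16), (Lyra, 11, Zed, 1), (Lyra, 11, Zed, 20), (Lyra, 11, Zed, 24), (Vega, 11, Tai, 1), (Vega, 11, Tai, 20), (Vega, 11, Tai, 24), (Vega, 25, Uma, 16)} (14 duplicate(s) eliminated).
σ[pname = Lyra]: keep tuples satisfying pname = Lyra → {(Lyra, 11, Zed, 1), (Lyra, 11, Zed, 20), (Lyra, 11, Zed, 24)}
π_{sid, price, cname} gives {(1, 11, Zed), (20, 11, Zed), (24, 11, Zed)}.

{(1, 11, Zed), (20, 11, Zed), (24, 11, Zed)}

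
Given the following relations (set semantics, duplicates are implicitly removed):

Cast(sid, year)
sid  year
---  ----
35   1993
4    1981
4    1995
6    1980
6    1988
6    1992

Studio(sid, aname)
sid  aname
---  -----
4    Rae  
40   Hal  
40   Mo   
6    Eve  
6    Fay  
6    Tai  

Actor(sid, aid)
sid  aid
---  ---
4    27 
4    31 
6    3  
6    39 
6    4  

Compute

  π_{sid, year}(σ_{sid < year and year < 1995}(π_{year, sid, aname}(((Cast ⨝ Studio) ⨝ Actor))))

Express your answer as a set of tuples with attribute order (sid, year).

{(4, 1981), (6, 1980), (6, 1988), (6, 1992)}

Natural join on sid: {(4, 1981, Rae), (4, 1995, Rae), (6, 1980, Eve), (6, 1980, Fay), (6, 1980, Tai), (6, 1988, Eve), (6, 1988, Fay), (6, 1988, Tai), (6, 1992, Eve), (6, 1992, Fay), (6, 1992, Tai)}
Natural join on sid: {(4, 1981, Rae, 27), (4, 1981, Rae, 31), (4, 1995, Rae, 27), (4, 1995, Rae, 31), (6, 1980, Eve, 3), (6, 1980, Eve, 39), (6, 1980, Eve, 4), (6, 1980, Fay, 3), (6, 1980, Fay, 39), (6, 1980, Fay, 4), (6, 1980, Tai, 3), (6, 1980, Tai, 39), (6, 1980, Tai, 4), (6, 1988, Eve, 3), (6, 1988, Eve, 39), (6, 1988, Eve, 4), (6, 1988, Fay, 3), (6, 1988, Fay, 39), (6, 1988, Fay, 4), (6, 1988, Tai, 3), (6, 1988, Tai, 39), (6, 1988, Tai, 4), (6, 1992, Eve, 3), (6, 1992, Eve, 39), (6, 1992, Eve, 4), (6, 1992, Fay, 3), (6, 1992, Fay, 39), (6, 1992, Fay, 4), (6, 1992, Tai, 3), (6, 1992, Tai, 39), (6, 1992, Tai, 4)}
π[year, sid, aname]: project onto (year, sid, aname) (20 duplicate(s) eliminated) → {(1980, 6, Eve), (1980, 6, Fay), (1980, 6, Tai), (1981, 4, Rae), (1988, 6, Eve), (1988, 6, Fay), (1988, 6, Tai), (1992, 6, Eve), (1992, 6, Fay), (1992, 6, Tai), (1995, 4, Rae)}
Apply σ_{sid < year and year < 1995}; surviving tuples: {(1980, 6, Eve), (1980, 6, Fay), (1980, 6, Tai), (1981, 4, Rae), (1988, 6, Eve), (1988, 6, Fay), (1988, 6, Tai), (1992, 6, Eve), (1992, 6, Fay), (1992, 6, Tai)}
π[sid, year]: project onto (sid, year) (6 duplicate(s) eliminated) → {(4, 1981), (6, 1980), (6, 1988), (6, 1992)}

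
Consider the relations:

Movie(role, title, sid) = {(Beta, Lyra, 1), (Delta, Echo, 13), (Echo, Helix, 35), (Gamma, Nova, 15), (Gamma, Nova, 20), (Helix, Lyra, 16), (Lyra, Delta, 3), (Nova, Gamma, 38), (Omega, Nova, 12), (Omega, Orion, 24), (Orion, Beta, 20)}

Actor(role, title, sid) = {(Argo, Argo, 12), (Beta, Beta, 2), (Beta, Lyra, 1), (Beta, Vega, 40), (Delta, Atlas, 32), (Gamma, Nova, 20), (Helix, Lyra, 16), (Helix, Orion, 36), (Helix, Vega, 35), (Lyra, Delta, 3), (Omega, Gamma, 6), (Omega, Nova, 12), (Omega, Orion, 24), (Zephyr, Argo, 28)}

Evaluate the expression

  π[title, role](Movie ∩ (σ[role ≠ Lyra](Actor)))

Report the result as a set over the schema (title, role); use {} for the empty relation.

{(Lyra, Beta), (Lyra, Helix), (Nova, Gamma), (Nova, Omega), (Orion, Omega)}

Filtering on role ≠ Lyra leaves {(Argo, Argo, 12), (Beta, Beta, 2), (Beta, Lyra, 1), (Beta, Vega, 40), (Delta, Atlas, 32), (Gamma, Nova, 20), (Helix, Lyra, 16), (Helix, Orion, 36), (Helix, Vega, 35), (Omega, Gamma, 6), (Omega, Nova, 12), (Omega, Orion, 24), (Zephyr, Argo, 28)}.
Intersection: {(Beta, Lyra, 1), (Delta, Echo, 13), (Echo, Helix, 35), (Gamma, Nova, 15), (Gamma, Nova, 20), (Helix, Lyra, 16), (Lyra, Delta, 3), (Nova, Gamma, 38), (Omega, Nova, 12), (Omega, Orion, 24), (Orion, Beta, 20)} with {(Argo, Argo, 12), (Beta, Beta, 2), (Beta, Lyra, 1), (Beta, Vega, 40), (Delta, Atlas, 32), (Gamma, Nova, 20), (Helix, Lyra, 16), (Helix, Orion, 36), (Helix, Vega, 35), (Omega, Gamma, 6), (Omega, Nova, 12), (Omega, Orion, 24), (Zephyr, Argo, 28)} → {(Beta, Lyra, 1), (Gamma, Nova, 20), (Helix, Lyra, 16), (Omega, Nova, 12), (Omega, Orion, 24)}
π[title, role]: project onto (title, role) → {(Lyra, Beta), (Lyra, Helix), (Nova, Gamma), (Nova, Omega), (Orion, Omega)}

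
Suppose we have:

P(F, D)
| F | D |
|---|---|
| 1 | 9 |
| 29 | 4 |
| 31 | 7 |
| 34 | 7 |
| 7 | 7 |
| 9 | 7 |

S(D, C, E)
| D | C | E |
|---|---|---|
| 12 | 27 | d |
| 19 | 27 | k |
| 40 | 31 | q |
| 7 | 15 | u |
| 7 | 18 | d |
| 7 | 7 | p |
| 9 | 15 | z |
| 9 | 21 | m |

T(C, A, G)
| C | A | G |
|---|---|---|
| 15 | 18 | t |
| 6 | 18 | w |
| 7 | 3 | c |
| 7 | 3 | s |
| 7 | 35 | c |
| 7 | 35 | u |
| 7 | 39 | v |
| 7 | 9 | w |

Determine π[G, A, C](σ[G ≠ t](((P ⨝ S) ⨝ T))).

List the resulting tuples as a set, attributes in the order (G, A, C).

{(c, 3, 7), (c, 35, 7), (s, 3, 7), (u, 35, 7), (v, 39, 7), (w, 9, 7)}

P ⋈ S (natural join on D): {(1, 9, 15, z), (1, 9, 21, m), (31, 7, 15, u), (31, 7, 18, d), (31, 7, 7, p), (34, 7, 15, u), (34, 7, 18, d), (34, 7, 7, p), (7, 7, 15, u), (7, 7, 18, d), (7, 7, 7, p), (9, 7, 15, u), (9, 7, 18, d), (9, 7, 7, p)}
(P ⨝ S) ⋈ T (natural join on C): {(1, 9, 15, z, 18, t), (31, 7, 15, u, 18, t), (31, 7, 7, p, 3, c), (31, 7, 7, p, 3, s), (31, 7, 7, p, 35, c), (31, 7, 7, p, 35, u), (31, 7, 7, p, 39, v), (31, 7, 7, p, 9, w), (34, 7, 15, u, 18, t), (34, 7, 7, p, 3, c), (34, 7, 7, p, 3, s), (34, 7, 7, p, 35, c), (34, 7, 7, p, 35, u), (34, 7, 7, p, 39, v), (34, 7, 7, p, 9, w), (7, 7, 15, u, 18, t), (7, 7, 7, p, 3, c), (7, 7, 7, p, 3, s), (7, 7, 7, p, 35, c), (7, 7, 7, p, 35, u), (7, 7, 7, p, 39, v), (7, 7, 7, p, 9, w), (9, 7, 15, u, 18, t), (9, 7, 7, p, 3, c), (9, 7, 7, p, 3, s), (9, 7, 7, p, 35, c), (9, 7, 7, p, 35, u), (9, 7, 7, p, 39, v), (9, 7, 7, p, 9, w)}
Filtering on G ≠ t leaves {(31, 7, 7, p, 3, c), (31, 7, 7, p, 3, s), (31, 7, 7, p, 35, c), (31, 7, 7, p, 35, u), (31, 7, 7, p, 39, v), (31, 7, 7, p, 9, w), (34, 7, 7, p, 3, c), (34, 7, 7, p, 3, s), (34, 7, 7, p, 35, c), (34, 7, 7, p, 35, u), (34, 7, 7, p, 39, v), (34, 7, 7, p, 9, w), (7, 7, 7, p, 3, c), (7, 7, 7, p, 3, s), (7, 7, 7, p, 35, c), (7, 7, 7, p, 35, u), (7, 7, 7, p, 39, v), (7, 7, 7, p, 9, w), (9, 7, 7, p, 3, c), (9, 7, 7, p, 3, s), (9, 7, 7, p, 35, c), (9, 7, 7, p, 35, u), (9, 7, 7, p, 39, v), (9, 7, 7, p, 9, w)}.
Projecting to G, A, C (18 duplicate(s) eliminated): {(c, 3, 7), (c, 35, 7), (s, 3, 7), (u, 35, 7), (v, 39, 7), (w, 9, 7)}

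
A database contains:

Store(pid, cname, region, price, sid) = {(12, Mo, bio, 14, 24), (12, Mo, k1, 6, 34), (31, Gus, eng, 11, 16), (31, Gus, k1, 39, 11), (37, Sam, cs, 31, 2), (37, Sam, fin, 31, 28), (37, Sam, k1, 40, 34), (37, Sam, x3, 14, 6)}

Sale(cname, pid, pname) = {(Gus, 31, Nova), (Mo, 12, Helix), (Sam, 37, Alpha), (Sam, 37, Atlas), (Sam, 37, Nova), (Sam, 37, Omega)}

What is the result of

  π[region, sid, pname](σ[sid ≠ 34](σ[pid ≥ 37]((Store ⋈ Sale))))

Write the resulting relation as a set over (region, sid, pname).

{(cs, 2, Alpha), (cs, 2, Atlas), (cs, 2, Nova), (cs, 2, Omega), (fin, 28, Alpha), (fin, 28, Atlas), (fin, 28, Nova), (fin, 28, Omega), (x3, 6, Alpha), (x3, 6, Atlas), (x3, 6, Nova), (x3, 6, Omega)}

Joining Store and Sale on pid, cname yields {(12, Mo, bio, 14, 24, Helix), (12, Mo, k1, 6, 34, Helix), (31, Gus, eng, 11, 16, Nova), (31, Gus, k1, 39, 11, Nova), (37, Sam, cs, 31, 2, Alpha), (37, Sam, cs, 31, 2, Atlas), (37, Sam, cs, 31, 2, Nova), (37, Sam, cs, 31, 2, Omega), (37, Sam, fin, 31, 28, Alpha), (37, Sam, fin, 31, 28, Atlas), (37, Sam, fin, 31, 28, Nova), (37, Sam, fin, 31, 28, Omega), (37, Sam, k1, 40, 34, Alpha), (37, Sam, k1, 40, 34, Atlas), (37, Sam, k1, 40, 34, Nova), (37, Sam, k1, 40, 34, Omega), (37, Sam, x3, 14, 6, Alpha), (37, Sam, x3, 14, 6, Atlas), (37, Sam, x3, 14, 6, Nova), (37, Sam, x3, 14, 6, Omega)}.
Filtering on pid ≥ 37 leaves {(37, Sam, cs, 31, 2, Alpha), (37, Sam, cs, 31, 2, Atlas), (37, Sam, cs, 31, 2, Nova), (37, Sam, cs, 31, 2, Omega), (37, Sam, fin, 31, 28, Alpha), (37, Sam, fin, 31, 28, Atlas), (37, Sam, fin, 31, 28, Nova), (37, Sam, fin, 31, 28, Omega), (37, Sam, k1, 40, 34, Alpha), (37, Sam, k1, 40, 34, Atlas), (37, Sam, k1, 40, 34, Nova), (37, Sam, k1, 40, 34, Omega), (37, Sam, x3, 14, 6, Alpha), (37, Sam, x3, 14, 6, Atlas), (37, Sam, x3, 14, 6, Nova), (37, Sam, x3, 14, 6, Omega)}.
Filtering on sid ≠ 34 leaves {(37, Sam, cs, 31, 2, Alpha), (37, Sam, cs, 31, 2, Atlas), (37, Sam, cs, 31, 2, Nova), (37, Sam, cs, 31, 2, Omega), (37, Sam, fin, 31, 28, Alpha), (37, Sam, fin, 31, 28, Atlas), (37, Sam, fin, 31, 28, Nova), (37, Sam, fin, 31, 28, Omega), (37, Sam, x3, 14, 6, Alpha), (37, Sam, x3, 14, 6, Atlas), (37, Sam, x3, 14, 6, Nova), (37, Sam, x3, 14, 6, Omega)}.
π[region, sid, pname]: project onto (region, sid, pname) → {(cs, 2, Alpha), (cs, 2, Atlas), (cs, 2, Nova), (cs, 2, Omega), (fin, 28, Alpha), (fin, 28, Atlas), (fin, 28, Nova), (fin, 28, Omega), (x3, 6, Alpha), (x3, 6, Atlas), (x3, 6, Nova), (x3, 6, Omega)}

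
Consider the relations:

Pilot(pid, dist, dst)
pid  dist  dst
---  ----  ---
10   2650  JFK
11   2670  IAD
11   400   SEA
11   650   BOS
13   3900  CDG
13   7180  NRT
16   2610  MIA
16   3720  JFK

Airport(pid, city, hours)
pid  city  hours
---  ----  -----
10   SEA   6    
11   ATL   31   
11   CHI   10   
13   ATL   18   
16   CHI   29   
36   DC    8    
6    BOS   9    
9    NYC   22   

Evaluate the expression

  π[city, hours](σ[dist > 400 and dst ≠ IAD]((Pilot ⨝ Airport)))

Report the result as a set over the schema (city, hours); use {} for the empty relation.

Joining Pilot and Airport on pid yields {(10, 2650, JFK, SEA, 6), (11, 2670, IAD, ATL, 31), (11, 2670, IAD, CHI, 10), (11, 400, SEA, ATL, 31), (11, 400, SEA, CHI, 10), (11, 650, BOS, ATL, 31), (11, 650, BOS, CHI, 10), (13, 3900, CDG, ATL, 18), (13, 7180, NRT, ATL, 18), (16, 2610, MIA, CHI, 29), (16, 3720, JFK, CHI, 29)}.
Selection dist > 400 and dst ≠ IAD: {(10, 2650, JFK, SEA, 6), (11, 650, BOS, ATL, 31), (11, 650, BOS, CHI, 10), (13, 3900, CDG, ATL, 18), (13, 7180, NRT, ATL, 18), (16, 2610, MIA, CHI, 29), (16, 3720, JFK, CHI, 29)}
π[city, hours]: project onto (city, hours) (2 duplicate(s) eliminated) → {(ATL, 18), (ATL, 31), (CHI, 10), (CHI, 29), (SEA, 6)}

{(ATL, 18), (ATL, 31), (CHI, 10), (CHI, 29), (SEA, 6)}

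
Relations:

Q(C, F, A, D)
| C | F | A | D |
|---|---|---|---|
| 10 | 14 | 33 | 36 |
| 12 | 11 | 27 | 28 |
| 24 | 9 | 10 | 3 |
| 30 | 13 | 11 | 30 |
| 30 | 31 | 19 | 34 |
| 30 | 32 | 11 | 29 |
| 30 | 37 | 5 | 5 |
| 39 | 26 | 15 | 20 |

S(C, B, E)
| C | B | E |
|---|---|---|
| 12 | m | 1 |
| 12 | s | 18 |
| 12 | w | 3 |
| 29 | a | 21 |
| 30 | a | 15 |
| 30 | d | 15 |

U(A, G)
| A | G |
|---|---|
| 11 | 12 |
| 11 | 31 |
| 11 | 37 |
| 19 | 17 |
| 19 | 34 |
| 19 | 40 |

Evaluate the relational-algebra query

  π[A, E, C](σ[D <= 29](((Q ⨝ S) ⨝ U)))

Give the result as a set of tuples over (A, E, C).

{(11, 15, 30)}

Q ⋈ S (natural join on C): {(12, 11, 27, 28, m, 1), (12, 11, 27, 28, s, 18), (12, 11, 27, 28, w, 3), (30, 13, 11, 30, a, 15), (30, 13, 11, 30, d, 15), (30, 31, 19, 34, a, 15), (30, 31, 19, 34, d, 15), (30, 32, 11, 29, a, 15), (30, 32, 11, 29, d, 15), (30, 37, 5, 5, a, 15), (30, 37, 5, 5, d, 15)}
(Q ⨝ S) ⋈ U (natural join on A): {(30, 13, 11, 30, a, 15, 12), (30, 13, 11, 30, a, 15, 31), (30, 13, 11, 30, a, 15, 37), (30, 13, 11, 30, d, 15, 12), (30, 13, 11, 30, d, 15, 31), (30, 13, 11, 30, d, 15, 37), (30, 31, 19, 34, a, 15, 17), (30, 31, 19, 34, a, 15, 34), (30, 31, 19, 34, a, 15, 40), (30, 31, 19, 34, d, 15, 17), (30, 31, 19, 34, d, 15, 34), (30, 31, 19, 34, d, 15, 40), (30, 32, 11, 29, a, 15, 12), (30, 32, 11, 29, a, 15, 31), (30, 32, 11, 29, a, 15, 37), (30, 32, 11, 29, d, 15, 12), (30, 32, 11, 29, d, 15, 31), (30, 32, 11, 29, d, 15, 37)}
Apply σ_{D <= 29}; surviving tuples: {(30, 32, 11, 29, a, 15, 12), (30, 32, 11, 29, a, 15, 31), (30, 32, 11, 29, a, 15, 37), (30, 32, 11, 29, d, 15, 12), (30, 32, 11, 29, d, 15, 31), (30, 32, 11, 29, d, 15, 37)}
π[A, E, C]: project onto (A, E, C) (5 duplicate(s) eliminated) → {(11, 15, 30)}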